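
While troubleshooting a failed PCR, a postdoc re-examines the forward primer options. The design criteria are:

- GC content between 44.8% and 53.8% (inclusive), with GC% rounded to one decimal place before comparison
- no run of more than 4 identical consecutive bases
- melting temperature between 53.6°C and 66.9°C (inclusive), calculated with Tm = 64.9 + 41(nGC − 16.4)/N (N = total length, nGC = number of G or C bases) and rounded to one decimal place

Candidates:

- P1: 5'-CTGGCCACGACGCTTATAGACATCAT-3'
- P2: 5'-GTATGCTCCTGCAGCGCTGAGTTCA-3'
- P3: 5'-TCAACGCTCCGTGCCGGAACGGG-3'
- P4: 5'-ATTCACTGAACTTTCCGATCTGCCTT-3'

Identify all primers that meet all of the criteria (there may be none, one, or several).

P1 (26 nt, A=7 T=6 G=5 C=8): GC 13/26 = 50.0% ✓; longest run = 2 ✓; Tm = 64.9 + 41·(13 − 16.4)/26 = 59.5°C ✓ — passes.
P2 (25 nt, A=4 T=7 G=7 C=7): GC 14/25 = 56.0%, outside 44.8–53.8% ✗; longest run = 2 ✓; Tm = 64.9 + 41·(14 − 16.4)/25 = 61.0°C ✓ — fails.
P3 (23 nt, A=4 T=3 G=8 C=8): GC 16/23 = 69.6%, outside 44.8–53.8% ✗; longest run = 3 ✓; Tm = 64.9 + 41·(16 − 16.4)/23 = 64.2°C ✓ — fails.
P4 (26 nt, A=5 T=10 G=3 C=8): GC 11/26 = 42.3%, outside 44.8–53.8% ✗; longest run = 3 ✓; Tm = 64.9 + 41·(11 − 16.4)/26 = 56.4°C ✓ — fails.

P1 only.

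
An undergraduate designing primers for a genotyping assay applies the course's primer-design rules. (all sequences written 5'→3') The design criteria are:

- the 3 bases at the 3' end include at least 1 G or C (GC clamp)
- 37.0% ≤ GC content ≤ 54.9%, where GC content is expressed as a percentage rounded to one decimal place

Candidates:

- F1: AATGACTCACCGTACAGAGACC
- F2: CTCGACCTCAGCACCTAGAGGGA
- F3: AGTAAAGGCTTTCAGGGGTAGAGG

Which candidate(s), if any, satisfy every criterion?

F1 (22 nt, A=8 T=3 G=4 C=7): 3' end ACC has 2 G/C ✓; GC 11/22 = 50.0% ✓ — passes.
F2 (23 nt, A=6 T=3 G=6 C=8): 3' end GGA has 2 G/C ✓; GC 14/23 = 60.9%, outside 37.0–54.9% ✗ — fails.
F3 (24 nt, A=7 T=5 G=10 C=2): 3' end AGG has 2 G/C ✓; GC 12/24 = 50.0% ✓ — passes.

F1 and F3.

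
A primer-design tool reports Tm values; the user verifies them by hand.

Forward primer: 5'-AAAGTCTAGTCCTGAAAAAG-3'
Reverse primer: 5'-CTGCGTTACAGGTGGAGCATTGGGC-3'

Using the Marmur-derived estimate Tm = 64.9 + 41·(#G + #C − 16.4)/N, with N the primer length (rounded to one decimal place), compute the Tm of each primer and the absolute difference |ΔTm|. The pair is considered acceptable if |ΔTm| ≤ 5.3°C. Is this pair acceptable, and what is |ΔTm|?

Forward: G+C = 7, N = 20 → Tm = 64.9 + 41·(7 − 16.4)/20 = 45.6°C.
Reverse: G+C = 15, N = 25 → Tm = 64.9 + 41·(15 − 16.4)/25 = 62.6°C.
|ΔTm| = |45.6 − 62.6| = 17.0°C, > 5.3°C.

|ΔTm| = 17.0°C; the pair is not acceptable.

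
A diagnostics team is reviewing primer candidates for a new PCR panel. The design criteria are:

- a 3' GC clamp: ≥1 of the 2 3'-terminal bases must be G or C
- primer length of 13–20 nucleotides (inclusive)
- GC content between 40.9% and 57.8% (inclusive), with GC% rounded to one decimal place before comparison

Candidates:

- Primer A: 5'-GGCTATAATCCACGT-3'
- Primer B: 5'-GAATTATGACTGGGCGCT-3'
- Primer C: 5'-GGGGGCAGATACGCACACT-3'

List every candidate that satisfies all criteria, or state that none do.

Primer A and Primer B.

Primer A (15 nt, A=4 T=4 G=3 C=4): 3' end GT has 1 G/C ✓; length 15 ✓; GC 7/15 = 46.7% ✓ — passes.
Primer B (18 nt, A=4 T=5 G=6 C=3): 3' end CT has 1 G/C ✓; length 18 ✓; GC 9/18 = 50.0% ✓ — passes.
Primer C (19 nt, A=5 T=2 G=7 C=5): 3' end CT has 1 G/C ✓; length 19 ✓; GC 12/19 = 63.2%, outside 40.9–57.8% ✗ — fails.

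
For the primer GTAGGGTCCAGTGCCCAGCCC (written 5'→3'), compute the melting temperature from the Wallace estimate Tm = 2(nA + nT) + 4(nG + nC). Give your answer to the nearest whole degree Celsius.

72°C

Base counts: A=3, T=3, G=7, C=8 (length 21).
Tm = 2·(3+3) + 4·(7+8) = 2·6 + 4·15 = 12 + 60 = 72°C.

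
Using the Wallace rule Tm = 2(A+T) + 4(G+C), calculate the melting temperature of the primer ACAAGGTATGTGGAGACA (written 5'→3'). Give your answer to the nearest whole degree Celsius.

52°C

Base counts: A=7, T=3, G=6, C=2 (length 18).
Tm = 2·(7+3) + 4·(6+2) = 2·10 + 4·8 = 20 + 32 = 52°C.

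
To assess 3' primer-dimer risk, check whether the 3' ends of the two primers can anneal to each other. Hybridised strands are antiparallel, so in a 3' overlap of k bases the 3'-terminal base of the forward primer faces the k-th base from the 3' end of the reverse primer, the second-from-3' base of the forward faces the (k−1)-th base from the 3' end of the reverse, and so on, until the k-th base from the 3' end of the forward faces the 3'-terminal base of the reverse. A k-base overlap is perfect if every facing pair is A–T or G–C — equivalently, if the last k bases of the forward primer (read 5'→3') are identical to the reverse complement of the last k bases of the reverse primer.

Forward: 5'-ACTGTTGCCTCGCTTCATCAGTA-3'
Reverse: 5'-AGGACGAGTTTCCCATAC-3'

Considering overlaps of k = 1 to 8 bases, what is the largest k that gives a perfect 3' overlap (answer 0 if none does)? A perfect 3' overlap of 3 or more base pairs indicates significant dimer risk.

Last 8 bases (5'→3') — forward …CATCAGTA, reverse …TCCCATAC.
Reverse complement of the reverse primer's last 8 bases: GTATGGGA; its first k bases are the reverse complement of the reverse primer's last k bases, so a perfect k-base overlap needs the forward primer's last k bases to equal them.
Comparing (forward last k vs required): k=1: A vs G ✗; k=2: TA vs GT ✗; k=3: GTA vs GTA ✓; k=4: AGTA vs GTAT ✗; k=5: CAGTA vs GTATG ✗; k=6: TCAGTA vs GTATGG ✗; k=7: ATCAGTA vs GTATGGG ✗; k=8: CATCAGTA vs GTATGGGA ✗.
Only k = 3 is perfect, so the longest perfect 3' overlap is 3.

Longest perfect overlap: 3 complementary base pairs; significant dimer risk (threshold 3).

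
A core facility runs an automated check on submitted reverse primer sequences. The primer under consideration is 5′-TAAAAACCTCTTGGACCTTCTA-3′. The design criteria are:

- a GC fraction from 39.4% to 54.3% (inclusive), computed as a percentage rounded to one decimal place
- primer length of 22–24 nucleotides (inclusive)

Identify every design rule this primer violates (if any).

Fails: GC content.

Base counts: A=7, T=7, G=2, C=6 (length 22).
GC content: GC 8/22 = 36.4%, outside 39.4–54.3% ✗
length: length 22 ✓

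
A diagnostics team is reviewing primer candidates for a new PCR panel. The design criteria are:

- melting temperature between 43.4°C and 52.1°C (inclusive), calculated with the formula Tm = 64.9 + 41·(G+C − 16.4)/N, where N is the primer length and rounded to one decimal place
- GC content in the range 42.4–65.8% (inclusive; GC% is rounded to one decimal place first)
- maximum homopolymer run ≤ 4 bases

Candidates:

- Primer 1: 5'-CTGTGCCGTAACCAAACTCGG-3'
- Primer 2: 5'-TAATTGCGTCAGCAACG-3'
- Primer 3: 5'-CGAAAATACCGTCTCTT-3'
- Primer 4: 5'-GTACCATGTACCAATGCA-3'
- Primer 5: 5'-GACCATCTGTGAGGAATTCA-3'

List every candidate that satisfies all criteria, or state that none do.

Primer 1 (21 nt, A=5 T=4 G=5 C=7): Tm = 64.9 + 41·(12 − 16.4)/21 = 56.3°C, outside 43.4–52.1°C ✗; GC 12/21 = 57.1% ✓; longest run = 3 ✓ — fails.
Primer 2 (17 nt, A=5 T=4 G=4 C=4): Tm = 64.9 + 41·(8 − 16.4)/17 = 44.6°C ✓; GC 8/17 = 47.1% ✓; longest run = 2 ✓ — passes.
Primer 3 (17 nt, A=5 T=5 G=2 C=5): Tm = 64.9 + 41·(7 − 16.4)/17 = 42.2°C, outside 43.4–52.1°C ✗; GC 7/17 = 41.2%, outside 42.4–65.8% ✗; longest run = 4 ✓ — fails.
Primer 4 (18 nt, A=6 T=4 G=3 C=5): Tm = 64.9 + 41·(8 − 16.4)/18 = 45.8°C ✓; GC 8/18 = 44.4% ✓; longest run = 2 ✓ — passes.
Primer 5 (20 nt, A=6 T=5 G=5 C=4): Tm = 64.9 + 41·(9 − 16.4)/20 = 49.7°C ✓; GC 9/20 = 45.0% ✓; longest run = 2 ✓ — passes.

Primer 2, Primer 4 and Primer 5.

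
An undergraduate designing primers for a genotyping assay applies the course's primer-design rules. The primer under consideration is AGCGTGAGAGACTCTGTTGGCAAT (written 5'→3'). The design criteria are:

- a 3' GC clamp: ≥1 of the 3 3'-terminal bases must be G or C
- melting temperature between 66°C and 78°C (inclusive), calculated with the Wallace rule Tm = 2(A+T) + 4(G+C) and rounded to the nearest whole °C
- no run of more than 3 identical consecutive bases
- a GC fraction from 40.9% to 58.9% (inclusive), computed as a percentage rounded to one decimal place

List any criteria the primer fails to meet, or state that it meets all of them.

Fails: GC clamp.

Base counts: A=6, T=6, G=8, C=4 (length 24).
GC clamp: 3' end AAT has 0 G/C, need ≥1 ✗
Tm: Tm = 2·12 + 4·12 = 72°C ✓
homopolymer run: longest run = 2 ✓
GC content: GC 12/24 = 50.0% ✓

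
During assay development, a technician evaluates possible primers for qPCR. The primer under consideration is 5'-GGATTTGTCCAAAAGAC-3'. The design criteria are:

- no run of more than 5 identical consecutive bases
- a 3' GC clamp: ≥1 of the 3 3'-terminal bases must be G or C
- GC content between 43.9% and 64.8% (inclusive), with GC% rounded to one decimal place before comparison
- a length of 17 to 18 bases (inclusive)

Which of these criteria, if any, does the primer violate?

Fails: GC content.

Base counts: A=6, T=4, G=4, C=3 (length 17).
homopolymer run: longest run = 4 ✓
GC clamp: 3' end GAC has 2 G/C ✓
GC content: GC 7/17 = 41.2%, outside 43.9–64.8% ✗
length: length 17 ✓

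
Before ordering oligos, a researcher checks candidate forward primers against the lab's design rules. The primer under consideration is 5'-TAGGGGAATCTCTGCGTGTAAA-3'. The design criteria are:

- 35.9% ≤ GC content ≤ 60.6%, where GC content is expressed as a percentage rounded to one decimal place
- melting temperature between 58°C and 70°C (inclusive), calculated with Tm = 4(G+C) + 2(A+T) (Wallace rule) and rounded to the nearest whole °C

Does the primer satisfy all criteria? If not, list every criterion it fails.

Base counts: A=6, T=6, G=7, C=3 (length 22).
GC content: GC 10/22 = 45.5% ✓
Tm: Tm = 2·12 + 4·10 = 64°C ✓

Meets all criteria.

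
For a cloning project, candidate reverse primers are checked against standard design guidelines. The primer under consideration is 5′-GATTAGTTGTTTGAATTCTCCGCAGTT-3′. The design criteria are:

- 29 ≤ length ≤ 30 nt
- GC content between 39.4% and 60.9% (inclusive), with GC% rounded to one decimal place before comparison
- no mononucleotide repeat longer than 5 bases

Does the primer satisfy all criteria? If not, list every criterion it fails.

Fails: length, GC content.

Base counts: A=5, T=12, G=6, C=4 (length 27).
length: length 27, outside 29–30 ✗
GC content: GC 10/27 = 37.0%, outside 39.4–60.9% ✗
homopolymer run: longest run = 3 ✓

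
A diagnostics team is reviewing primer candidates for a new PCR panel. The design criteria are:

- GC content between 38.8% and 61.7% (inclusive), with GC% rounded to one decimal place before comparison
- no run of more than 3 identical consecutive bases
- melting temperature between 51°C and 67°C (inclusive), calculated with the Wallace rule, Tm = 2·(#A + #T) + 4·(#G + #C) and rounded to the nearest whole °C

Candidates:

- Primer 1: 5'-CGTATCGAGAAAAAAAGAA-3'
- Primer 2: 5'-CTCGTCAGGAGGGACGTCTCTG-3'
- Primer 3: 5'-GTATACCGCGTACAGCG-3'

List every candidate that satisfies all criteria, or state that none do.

Primer 3 only.

Primer 1 (19 nt, A=11 T=2 G=4 C=2): GC 6/19 = 31.6%, outside 38.8–61.7% ✗; longest run = 7, exceeds 3 ✗; Tm = 2·13 + 4·6 = 50°C, outside 51–67°C ✗ — fails.
Primer 2 (22 nt, A=3 T=5 G=8 C=6): GC 14/22 = 63.6%, outside 38.8–61.7% ✗; longest run = 3 ✓; Tm = 2·8 + 4·14 = 72°C, outside 51–67°C ✗ — fails.
Primer 3 (17 nt, A=4 T=3 G=5 C=5): GC 10/17 = 58.8% ✓; longest run = 2 ✓; Tm = 2·7 + 4·10 = 54°C ✓ — passes.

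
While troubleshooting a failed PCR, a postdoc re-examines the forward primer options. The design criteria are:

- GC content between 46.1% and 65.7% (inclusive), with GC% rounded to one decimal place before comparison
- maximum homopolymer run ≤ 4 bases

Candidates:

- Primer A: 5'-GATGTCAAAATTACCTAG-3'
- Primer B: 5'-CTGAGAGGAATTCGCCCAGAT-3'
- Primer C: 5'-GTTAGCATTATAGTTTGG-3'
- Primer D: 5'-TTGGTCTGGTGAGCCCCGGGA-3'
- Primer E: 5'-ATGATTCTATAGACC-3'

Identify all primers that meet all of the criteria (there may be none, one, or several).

Primer A (18 nt, A=7 T=5 G=3 C=3): GC 6/18 = 33.3%, outside 46.1–65.7% ✗; longest run = 4 ✓ — fails.
Primer B (21 nt, A=6 T=4 G=6 C=5): GC 11/21 = 52.4% ✓; longest run = 3 ✓ — passes.
Primer C (18 nt, A=4 T=8 G=5 C=1): GC 6/18 = 33.3%, outside 46.1–65.7% ✗; longest run = 3 ✓ — fails.
Primer D (21 nt, A=2 T=5 G=9 C=5): GC 14/21 = 66.7%, outside 46.1–65.7% ✗; longest run = 4 ✓ — fails.
Primer E (15 nt, A=5 T=5 G=2 C=3): GC 5/15 = 33.3%, outside 46.1–65.7% ✗; longest run = 2 ✓ — fails.

Primer B only.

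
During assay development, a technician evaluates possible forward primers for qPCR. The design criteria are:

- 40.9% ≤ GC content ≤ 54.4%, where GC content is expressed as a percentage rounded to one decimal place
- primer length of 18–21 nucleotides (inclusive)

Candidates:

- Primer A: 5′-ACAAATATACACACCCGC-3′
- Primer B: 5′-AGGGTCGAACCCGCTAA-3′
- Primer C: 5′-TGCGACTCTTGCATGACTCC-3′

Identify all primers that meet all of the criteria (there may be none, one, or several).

Primer A only.

Primer A (18 nt, A=8 T=2 G=1 C=7): GC 8/18 = 44.4% ✓; length 18 ✓ — passes.
Primer B (17 nt, A=5 T=2 G=5 C=5): GC 10/17 = 58.8%, outside 40.9–54.4% ✗; length 17, outside 18–21 ✗ — fails.
Primer C (20 nt, A=3 T=6 G=4 C=7): GC 11/20 = 55.0%, outside 40.9–54.4% ✗; length 20 ✓ — fails.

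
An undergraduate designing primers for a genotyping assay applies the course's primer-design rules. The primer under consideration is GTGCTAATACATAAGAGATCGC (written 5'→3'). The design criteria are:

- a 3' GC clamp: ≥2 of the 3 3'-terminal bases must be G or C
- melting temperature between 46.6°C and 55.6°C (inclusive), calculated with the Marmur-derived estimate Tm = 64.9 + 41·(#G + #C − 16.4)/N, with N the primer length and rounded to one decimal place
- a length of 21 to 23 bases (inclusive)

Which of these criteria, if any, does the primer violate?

Base counts: A=8, T=5, G=5, C=4 (length 22).
GC clamp: 3' end CGC has 3 G/C ✓
Tm: Tm = 64.9 + 41·(9 − 16.4)/22 = 51.1°C ✓
length: length 22 ✓

Meets all criteria.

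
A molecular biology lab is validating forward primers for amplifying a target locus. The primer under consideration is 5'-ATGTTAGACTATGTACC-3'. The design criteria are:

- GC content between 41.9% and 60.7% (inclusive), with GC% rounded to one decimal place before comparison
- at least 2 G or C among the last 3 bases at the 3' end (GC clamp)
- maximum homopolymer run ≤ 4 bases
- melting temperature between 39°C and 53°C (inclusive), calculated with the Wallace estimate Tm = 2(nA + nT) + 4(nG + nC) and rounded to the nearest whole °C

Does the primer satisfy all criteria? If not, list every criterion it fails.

Fails: GC content.

Base counts: A=5, T=6, G=3, C=3 (length 17).
GC content: GC 6/17 = 35.3%, outside 41.9–60.7% ✗
GC clamp: 3' end ACC has 2 G/C ✓
homopolymer run: longest run = 2 ✓
Tm: Tm = 2·11 + 4·6 = 46°C ✓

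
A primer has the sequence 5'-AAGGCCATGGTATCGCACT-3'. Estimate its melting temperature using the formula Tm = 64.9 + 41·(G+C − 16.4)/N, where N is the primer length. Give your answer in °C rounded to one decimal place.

Base counts: A=5, T=4, G=5, C=5; G+C = 10, N = 19.
Tm = 64.9 + 41·(10 − 16.4)/19 = 64.9 + -262.40/19 = 51.1°C.

51.1°C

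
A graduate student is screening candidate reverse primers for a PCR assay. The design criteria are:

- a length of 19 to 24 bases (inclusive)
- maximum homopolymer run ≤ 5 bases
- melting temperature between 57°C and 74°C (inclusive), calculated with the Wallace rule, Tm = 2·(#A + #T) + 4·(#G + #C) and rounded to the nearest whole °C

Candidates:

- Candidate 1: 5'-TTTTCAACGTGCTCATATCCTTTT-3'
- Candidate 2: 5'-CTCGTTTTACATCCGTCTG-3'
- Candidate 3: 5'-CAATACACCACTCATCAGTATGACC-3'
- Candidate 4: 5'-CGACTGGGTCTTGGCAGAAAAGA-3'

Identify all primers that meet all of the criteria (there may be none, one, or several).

Candidate 1 and Candidate 4.

Candidate 1 (24 nt, A=4 T=12 G=2 C=6): length 24 ✓; longest run = 4 ✓; Tm = 2·16 + 4·8 = 64°C ✓ — passes.
Candidate 2 (19 nt, A=2 T=8 G=3 C=6): length 19 ✓; longest run = 4 ✓; Tm = 2·10 + 4·9 = 56°C, outside 57–74°C ✗ — fails.
Candidate 3 (25 nt, A=9 T=5 G=2 C=9): length 25, outside 19–24 ✗; longest run = 2 ✓; Tm = 2·14 + 4·11 = 72°C ✓ — fails.
Candidate 4 (23 nt, A=7 T=4 G=8 C=4): length 23 ✓; longest run = 4 ✓; Tm = 2·11 + 4·12 = 70°C ✓ — passes.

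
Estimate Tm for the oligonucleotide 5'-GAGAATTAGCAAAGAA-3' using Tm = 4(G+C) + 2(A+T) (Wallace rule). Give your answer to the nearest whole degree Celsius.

Base counts: A=9, T=2, G=4, C=1 (length 16).
Tm = 2·(9+2) + 4·(4+1) = 2·11 + 4·5 = 22 + 20 = 42°C.

42°C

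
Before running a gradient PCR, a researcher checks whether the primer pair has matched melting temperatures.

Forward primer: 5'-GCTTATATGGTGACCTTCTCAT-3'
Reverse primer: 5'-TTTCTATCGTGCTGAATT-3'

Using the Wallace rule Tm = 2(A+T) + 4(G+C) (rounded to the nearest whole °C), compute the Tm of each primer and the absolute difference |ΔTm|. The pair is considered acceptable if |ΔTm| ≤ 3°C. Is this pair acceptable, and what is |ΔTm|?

Forward: A=4 T=9 G=4 C=5 → Tm = 2·13 + 4·9 = 62°C.
Reverse: A=3 T=9 G=3 C=3 → Tm = 2·12 + 4·6 = 48°C.
|ΔTm| = |62 − 48| = 14°C, > 3°C.

|ΔTm| = 14°C; the pair is not acceptable.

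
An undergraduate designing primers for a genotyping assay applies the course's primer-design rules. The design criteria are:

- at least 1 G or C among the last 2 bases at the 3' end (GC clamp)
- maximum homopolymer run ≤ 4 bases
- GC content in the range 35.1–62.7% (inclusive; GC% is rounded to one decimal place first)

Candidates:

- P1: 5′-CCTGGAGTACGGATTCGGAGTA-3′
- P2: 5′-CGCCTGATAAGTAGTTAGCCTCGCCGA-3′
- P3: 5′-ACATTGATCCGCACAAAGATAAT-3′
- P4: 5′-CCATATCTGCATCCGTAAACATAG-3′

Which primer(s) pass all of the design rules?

P1 (22 nt, A=5 T=5 G=8 C=4): 3' end TA has 0 G/C, need ≥1 ✗; longest run = 2 ✓; GC 12/22 = 54.5% ✓ — fails.
P2 (27 nt, A=6 T=6 G=7 C=8): 3' end GA has 1 G/C ✓; longest run = 2 ✓; GC 15/27 = 55.6% ✓ — passes.
P3 (23 nt, A=10 T=5 G=3 C=5): 3' end AT has 0 G/C, need ≥1 ✗; longest run = 3 ✓; GC 8/23 = 34.8%, outside 35.1–62.7% ✗ — fails.
P4 (24 nt, A=8 T=6 G=3 C=7): 3' end AG has 1 G/C ✓; longest run = 3 ✓; GC 10/24 = 41.7% ✓ — passes.

P2 and P4.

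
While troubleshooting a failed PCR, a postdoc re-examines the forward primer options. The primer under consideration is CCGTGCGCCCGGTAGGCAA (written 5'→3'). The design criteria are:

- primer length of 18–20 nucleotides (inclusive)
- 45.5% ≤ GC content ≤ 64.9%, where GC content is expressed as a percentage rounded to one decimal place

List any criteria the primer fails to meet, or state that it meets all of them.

Base counts: A=3, T=2, G=7, C=7 (length 19).
length: length 19 ✓
GC content: GC 14/19 = 73.7%, outside 45.5–64.9% ✗

Fails: GC content.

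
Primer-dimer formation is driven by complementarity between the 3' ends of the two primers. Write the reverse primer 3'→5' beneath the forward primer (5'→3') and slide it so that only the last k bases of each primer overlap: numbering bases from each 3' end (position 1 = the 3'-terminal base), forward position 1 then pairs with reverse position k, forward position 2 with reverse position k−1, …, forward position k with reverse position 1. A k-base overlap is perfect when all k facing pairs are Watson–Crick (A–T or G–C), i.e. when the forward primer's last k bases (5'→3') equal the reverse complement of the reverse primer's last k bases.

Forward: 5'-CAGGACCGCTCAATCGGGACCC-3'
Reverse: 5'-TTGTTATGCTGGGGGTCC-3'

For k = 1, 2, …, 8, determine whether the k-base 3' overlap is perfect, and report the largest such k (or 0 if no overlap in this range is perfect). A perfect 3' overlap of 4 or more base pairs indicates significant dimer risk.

Last 8 bases (5'→3') — forward …CGGGACCC, reverse …GGGGGTCC.
Reverse complement of the reverse primer's last 8 bases: GGACCCCC; its first k bases are the reverse complement of the reverse primer's last k bases, so a perfect k-base overlap needs the forward primer's last k bases to equal them.
Comparing (forward last k vs required): k=1: C vs G ✗; k=2: CC vs GG ✗; k=3: CCC vs GGA ✗; k=4: ACCC vs GGAC ✗; k=5: GACCC vs GGACC ✗; k=6: GGACCC vs GGACCC ✓; k=7: GGGACCC vs GGACCCC ✗; k=8: CGGGACCC vs GGACCCCC ✗.
Only k = 6 is perfect, so the longest perfect 3' overlap is 6.

Longest perfect overlap: 6 complementary base pairs; significant dimer risk (threshold 4).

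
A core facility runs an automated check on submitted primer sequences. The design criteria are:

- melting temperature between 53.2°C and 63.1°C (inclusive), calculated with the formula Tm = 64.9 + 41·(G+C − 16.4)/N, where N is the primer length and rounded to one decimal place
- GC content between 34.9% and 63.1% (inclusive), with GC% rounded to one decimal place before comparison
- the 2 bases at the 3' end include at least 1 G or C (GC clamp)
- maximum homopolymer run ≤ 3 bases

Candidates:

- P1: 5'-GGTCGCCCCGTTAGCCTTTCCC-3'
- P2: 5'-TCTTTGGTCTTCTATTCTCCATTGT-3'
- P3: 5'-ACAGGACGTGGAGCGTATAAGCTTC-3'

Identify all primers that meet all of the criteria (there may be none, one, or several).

P3 only.

P1 (22 nt, A=1 T=6 G=5 C=10): Tm = 64.9 + 41·(15 − 16.4)/22 = 62.3°C ✓; GC 15/22 = 68.2%, outside 34.9–63.1% ✗; 3' end CC has 2 G/C ✓; longest run = 4, exceeds 3 ✗ — fails.
P2 (25 nt, A=2 T=14 G=3 C=6): Tm = 64.9 + 41·(9 − 16.4)/25 = 52.8°C, outside 53.2–63.1°C ✗; GC 9/25 = 36.0% ✓; 3' end GT has 1 G/C ✓; longest run = 3 ✓ — fails.
P3 (25 nt, A=7 T=5 G=8 C=5): Tm = 64.9 + 41·(13 − 16.4)/25 = 59.3°C ✓; GC 13/25 = 52.0% ✓; 3' end TC has 1 G/C ✓; longest run = 2 ✓ — passes.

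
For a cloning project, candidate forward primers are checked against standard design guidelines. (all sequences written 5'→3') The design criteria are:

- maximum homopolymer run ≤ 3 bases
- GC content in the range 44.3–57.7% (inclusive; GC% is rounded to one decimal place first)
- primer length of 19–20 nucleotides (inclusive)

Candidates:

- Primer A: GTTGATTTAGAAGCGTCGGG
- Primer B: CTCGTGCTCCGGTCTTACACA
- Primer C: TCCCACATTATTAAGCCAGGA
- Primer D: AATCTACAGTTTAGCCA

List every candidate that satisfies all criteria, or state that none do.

Primer A (20 nt, A=4 T=6 G=8 C=2): longest run = 3 ✓; GC 10/20 = 50.0% ✓; length 20 ✓ — passes.
Primer B (21 nt, A=3 T=6 G=4 C=8): longest run = 2 ✓; GC 12/21 = 57.1% ✓; length 21, outside 19–20 ✗ — fails.
Primer C (21 nt, A=7 T=5 G=3 C=6): longest run = 3 ✓; GC 9/21 = 42.9%, outside 44.3–57.7% ✗; length 21, outside 19–20 ✗ — fails.
Primer D (17 nt, A=6 T=5 G=2 C=4): longest run = 3 ✓; GC 6/17 = 35.3%, outside 44.3–57.7% ✗; length 17, outside 19–20 ✗ — fails.

Primer A only.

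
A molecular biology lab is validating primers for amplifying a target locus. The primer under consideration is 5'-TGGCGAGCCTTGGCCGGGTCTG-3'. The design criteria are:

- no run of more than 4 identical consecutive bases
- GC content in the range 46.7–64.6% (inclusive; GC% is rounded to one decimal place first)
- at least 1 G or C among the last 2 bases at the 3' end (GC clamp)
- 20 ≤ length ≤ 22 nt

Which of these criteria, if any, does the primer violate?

Fails: GC content.

Base counts: A=1, T=5, G=10, C=6 (length 22).
homopolymer run: longest run = 3 ✓
GC content: GC 16/22 = 72.7%, outside 46.7–64.6% ✗
GC clamp: 3' end TG has 1 G/C ✓
length: length 22 ✓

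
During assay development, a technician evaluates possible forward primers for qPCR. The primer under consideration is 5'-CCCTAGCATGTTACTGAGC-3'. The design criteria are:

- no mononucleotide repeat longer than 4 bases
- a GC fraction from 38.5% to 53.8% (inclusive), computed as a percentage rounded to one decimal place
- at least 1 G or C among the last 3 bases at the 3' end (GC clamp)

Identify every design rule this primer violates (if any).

Meets all criteria.

Base counts: A=4, T=5, G=4, C=6 (length 19).
homopolymer run: longest run = 3 ✓
GC content: GC 10/19 = 52.6% ✓
GC clamp: 3' end AGC has 2 G/C ✓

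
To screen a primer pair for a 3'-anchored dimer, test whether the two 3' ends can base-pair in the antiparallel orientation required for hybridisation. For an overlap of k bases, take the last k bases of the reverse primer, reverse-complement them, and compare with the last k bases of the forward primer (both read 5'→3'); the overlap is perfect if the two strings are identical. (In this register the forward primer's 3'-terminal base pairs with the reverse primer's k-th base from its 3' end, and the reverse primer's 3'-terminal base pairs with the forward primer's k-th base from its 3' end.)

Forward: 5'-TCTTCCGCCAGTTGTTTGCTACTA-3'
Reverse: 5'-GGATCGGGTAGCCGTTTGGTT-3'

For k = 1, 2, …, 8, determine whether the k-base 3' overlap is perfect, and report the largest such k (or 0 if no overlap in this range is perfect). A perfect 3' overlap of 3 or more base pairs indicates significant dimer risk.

Last 8 bases (5'→3') — forward …TGCTACTA, reverse …GTTTGGTT.
Reverse complement of the reverse primer's last 8 bases: AACCAAAC; its first k bases are the reverse complement of the reverse primer's last k bases, so a perfect k-base overlap needs the forward primer's last k bases to equal them.
Comparing (forward last k vs required): k=1: A vs A ✓; k=2: TA vs AA ✗; k=3: CTA vs AAC ✗; k=4: ACTA vs AACC ✗; k=5: TACTA vs AACCA ✗; k=6: CTACTA vs AACCAA ✗; k=7: GCTACTA vs AACCAAA ✗; k=8: TGCTACTA vs AACCAAAC ✗.
Only k = 1 is perfect, so the longest perfect 3' overlap is 1.

Longest perfect overlap: 1 complementary base pair; below the dimer-risk threshold (threshold 3).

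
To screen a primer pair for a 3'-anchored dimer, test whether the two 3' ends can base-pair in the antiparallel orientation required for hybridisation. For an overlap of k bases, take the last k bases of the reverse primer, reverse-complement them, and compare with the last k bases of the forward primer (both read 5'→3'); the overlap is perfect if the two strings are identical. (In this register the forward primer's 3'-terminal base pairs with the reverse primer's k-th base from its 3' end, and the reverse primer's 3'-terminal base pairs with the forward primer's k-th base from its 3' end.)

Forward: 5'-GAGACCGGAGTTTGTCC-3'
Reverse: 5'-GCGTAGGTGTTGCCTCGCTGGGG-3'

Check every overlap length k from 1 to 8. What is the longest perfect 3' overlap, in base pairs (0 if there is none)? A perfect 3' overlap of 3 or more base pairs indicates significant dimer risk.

Longest perfect overlap: 2 complementary base pairs; below the dimer-risk threshold (threshold 3).

Last 8 bases (5'→3') — forward …GTTTGTCC, reverse …CGCTGGGG.
Reverse complement of the reverse primer's last 8 bases: CCCCAGCG; its first k bases are the reverse complement of the reverse primer's last k bases, so a perfect k-base overlap needs the forward primer's last k bases to equal them.
Comparing (forward last k vs required): k=1: C vs C ✓; k=2: CC vs CC ✓; k=3: TCC vs CCC ✗; k=4: GTCC vs CCCC ✗; k=5: TGTCC vs CCCCA ✗; k=6: TTGTCC vs CCCCAG ✗; k=7: TTTGTCC vs CCCCAGC ✗; k=8: GTTTGTCC vs CCCCAGCG ✗.
Perfect overlaps at k = 1, 2; the largest is 2.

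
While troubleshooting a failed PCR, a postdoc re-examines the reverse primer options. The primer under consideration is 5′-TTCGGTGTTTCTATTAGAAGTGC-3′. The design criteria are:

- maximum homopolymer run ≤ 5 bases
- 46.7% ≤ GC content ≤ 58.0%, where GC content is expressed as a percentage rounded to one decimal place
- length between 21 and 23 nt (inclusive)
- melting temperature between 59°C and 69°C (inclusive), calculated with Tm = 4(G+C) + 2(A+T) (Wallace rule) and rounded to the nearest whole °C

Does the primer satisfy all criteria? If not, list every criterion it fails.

Base counts: A=4, T=10, G=6, C=3 (length 23).
homopolymer run: longest run = 3 ✓
GC content: GC 9/23 = 39.1%, outside 46.7–58.0% ✗
length: length 23 ✓
Tm: Tm = 2·14 + 4·9 = 64°C ✓

Fails: GC content.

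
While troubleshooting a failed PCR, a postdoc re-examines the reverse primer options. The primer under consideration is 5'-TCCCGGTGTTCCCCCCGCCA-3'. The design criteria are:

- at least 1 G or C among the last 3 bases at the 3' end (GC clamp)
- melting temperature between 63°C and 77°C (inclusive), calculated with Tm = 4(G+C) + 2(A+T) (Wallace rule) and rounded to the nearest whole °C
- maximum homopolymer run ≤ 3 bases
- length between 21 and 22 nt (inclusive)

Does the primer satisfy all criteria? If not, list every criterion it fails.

Base counts: A=1, T=4, G=4, C=11 (length 20).
GC clamp: 3' end CCA has 2 G/C ✓
Tm: Tm = 2·5 + 4·15 = 70°C ✓
homopolymer run: longest run = 6, exceeds 3 ✗
length: length 20, outside 21–22 ✗

Fails: homopolymer run, length.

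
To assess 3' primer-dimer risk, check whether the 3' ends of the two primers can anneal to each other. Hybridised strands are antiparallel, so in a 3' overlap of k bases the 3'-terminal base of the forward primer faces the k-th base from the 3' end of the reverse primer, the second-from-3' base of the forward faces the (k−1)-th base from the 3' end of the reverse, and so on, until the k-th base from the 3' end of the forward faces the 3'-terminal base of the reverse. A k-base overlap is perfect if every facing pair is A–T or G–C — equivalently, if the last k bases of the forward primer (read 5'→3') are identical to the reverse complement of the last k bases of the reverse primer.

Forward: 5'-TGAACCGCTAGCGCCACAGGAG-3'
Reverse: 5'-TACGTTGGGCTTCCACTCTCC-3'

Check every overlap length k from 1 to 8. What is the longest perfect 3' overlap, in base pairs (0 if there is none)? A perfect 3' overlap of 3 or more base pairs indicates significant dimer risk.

Longest perfect overlap: 4 complementary base pairs; significant dimer risk (threshold 3).

Last 8 bases (5'→3') — forward …CACAGGAG, reverse …CACTCTCC.
Reverse complement of the reverse primer's last 8 bases: GGAGAGTG; its first k bases are the reverse complement of the reverse primer's last k bases, so a perfect k-base overlap needs the forward primer's last k bases to equal them.
Comparing (forward last k vs required): k=1: G vs G ✓; k=2: AG vs GG ✗; k=3: GAG vs GGA ✗; k=4: GGAG vs GGAG ✓; k=5: AGGAG vs GGAGA ✗; k=6: CAGGAG vs GGAGAG ✗; k=7: ACAGGAG vs GGAGAGT ✗; k=8: CACAGGAG vs GGAGAGTG ✗.
Perfect overlaps at k = 1, 4; the largest is 4.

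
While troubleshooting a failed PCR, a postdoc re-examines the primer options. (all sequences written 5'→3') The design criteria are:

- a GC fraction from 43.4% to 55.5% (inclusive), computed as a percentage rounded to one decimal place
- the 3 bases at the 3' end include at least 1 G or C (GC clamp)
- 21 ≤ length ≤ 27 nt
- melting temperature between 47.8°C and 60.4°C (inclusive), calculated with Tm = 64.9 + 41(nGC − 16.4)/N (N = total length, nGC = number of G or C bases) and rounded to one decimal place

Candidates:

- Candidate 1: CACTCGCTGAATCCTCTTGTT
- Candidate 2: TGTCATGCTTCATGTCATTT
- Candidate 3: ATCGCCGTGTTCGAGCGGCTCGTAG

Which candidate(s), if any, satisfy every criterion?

Candidate 1 (21 nt, A=3 T=8 G=3 C=7): GC 10/21 = 47.6% ✓; 3' end GTT has 1 G/C ✓; length 21 ✓; Tm = 64.9 + 41·(10 − 16.4)/21 = 52.4°C ✓ — passes.
Candidate 2 (20 nt, A=3 T=10 G=3 C=4): GC 7/20 = 35.0%, outside 43.4–55.5% ✗; 3' end TTT has 0 G/C, need ≥1 ✗; length 20, outside 21–27 ✗; Tm = 64.9 + 41·(7 − 16.4)/20 = 45.6°C, outside 47.8–60.4°C ✗ — fails.
Candidate 3 (25 nt, A=3 T=6 G=9 C=7): GC 16/25 = 64.0%, outside 43.4–55.5% ✗; 3' end TAG has 1 G/C ✓; length 25 ✓; Tm = 64.9 + 41·(16 − 16.4)/25 = 64.2°C, outside 47.8–60.4°C ✗ — fails.

Candidate 1 only.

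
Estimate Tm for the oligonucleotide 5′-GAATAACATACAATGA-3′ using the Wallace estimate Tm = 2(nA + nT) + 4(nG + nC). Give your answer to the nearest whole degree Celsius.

Base counts: A=9, T=3, G=2, C=2 (length 16).
Tm = 2·(9+3) + 4·(2+2) = 2·12 + 4·4 = 24 + 16 = 40°C.

40°C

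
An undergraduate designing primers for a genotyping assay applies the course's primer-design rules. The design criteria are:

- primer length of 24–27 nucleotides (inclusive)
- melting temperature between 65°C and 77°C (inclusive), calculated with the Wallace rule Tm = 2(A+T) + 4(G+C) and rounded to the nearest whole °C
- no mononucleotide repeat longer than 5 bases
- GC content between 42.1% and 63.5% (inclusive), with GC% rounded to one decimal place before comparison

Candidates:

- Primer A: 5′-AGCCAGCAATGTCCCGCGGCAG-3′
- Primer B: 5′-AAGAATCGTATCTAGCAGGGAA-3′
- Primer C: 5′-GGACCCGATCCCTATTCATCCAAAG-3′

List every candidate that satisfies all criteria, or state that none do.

Primer C only.

Primer A (22 nt, A=5 T=2 G=7 C=8): length 22, outside 24–27 ✗; Tm = 2·7 + 4·15 = 74°C ✓; longest run = 3 ✓; GC 15/22 = 68.2%, outside 42.1–63.5% ✗ — fails.
Primer B (22 nt, A=9 T=4 G=6 C=3): length 22, outside 24–27 ✗; Tm = 2·13 + 4·9 = 62°C, outside 65–77°C ✗; longest run = 3 ✓; GC 9/22 = 40.9%, outside 42.1–63.5% ✗ — fails.
Primer C (25 nt, A=7 T=5 G=4 C=9): length 25 ✓; Tm = 2·12 + 4·13 = 76°C ✓; longest run = 3 ✓; GC 13/25 = 52.0% ✓ — passes.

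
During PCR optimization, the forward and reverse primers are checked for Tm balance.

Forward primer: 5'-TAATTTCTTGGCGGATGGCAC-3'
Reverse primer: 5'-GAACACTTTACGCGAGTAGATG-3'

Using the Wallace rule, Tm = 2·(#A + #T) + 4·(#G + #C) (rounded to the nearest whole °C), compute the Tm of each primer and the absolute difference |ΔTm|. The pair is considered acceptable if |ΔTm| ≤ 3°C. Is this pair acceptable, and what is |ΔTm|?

Forward: A=4 T=7 G=6 C=4 → Tm = 2·11 + 4·10 = 62°C.
Reverse: A=7 T=5 G=6 C=4 → Tm = 2·12 + 4·10 = 64°C.
|ΔTm| = |62 − 64| = 2°C, ≤ 3°C.

|ΔTm| = 2°C; the pair is acceptable.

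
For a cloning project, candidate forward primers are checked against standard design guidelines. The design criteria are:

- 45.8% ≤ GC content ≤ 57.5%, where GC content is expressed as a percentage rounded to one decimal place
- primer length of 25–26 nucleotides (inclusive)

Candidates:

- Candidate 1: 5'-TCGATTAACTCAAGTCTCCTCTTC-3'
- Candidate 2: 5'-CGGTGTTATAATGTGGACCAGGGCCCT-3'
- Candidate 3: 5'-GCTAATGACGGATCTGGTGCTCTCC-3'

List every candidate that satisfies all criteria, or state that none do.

Candidate 1 (24 nt, A=5 T=9 G=2 C=8): GC 10/24 = 41.7%, outside 45.8–57.5% ✗; length 24, outside 25–26 ✗ — fails.
Candidate 2 (27 nt, A=5 T=7 G=9 C=6): GC 15/27 = 55.6% ✓; length 27, outside 25–26 ✗ — fails.
Candidate 3 (25 nt, A=4 T=7 G=7 C=7): GC 14/25 = 56.0% ✓; length 25 ✓ — passes.

Candidate 3 only.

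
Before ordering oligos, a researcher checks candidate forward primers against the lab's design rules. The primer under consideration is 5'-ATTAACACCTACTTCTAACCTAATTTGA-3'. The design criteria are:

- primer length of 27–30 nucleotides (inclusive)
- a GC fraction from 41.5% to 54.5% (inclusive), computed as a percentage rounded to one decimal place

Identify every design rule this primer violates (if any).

Fails: GC content.

Base counts: A=10, T=10, G=1, C=7 (length 28).
length: length 28 ✓
GC content: GC 8/28 = 28.6%, outside 41.5–54.5% ✗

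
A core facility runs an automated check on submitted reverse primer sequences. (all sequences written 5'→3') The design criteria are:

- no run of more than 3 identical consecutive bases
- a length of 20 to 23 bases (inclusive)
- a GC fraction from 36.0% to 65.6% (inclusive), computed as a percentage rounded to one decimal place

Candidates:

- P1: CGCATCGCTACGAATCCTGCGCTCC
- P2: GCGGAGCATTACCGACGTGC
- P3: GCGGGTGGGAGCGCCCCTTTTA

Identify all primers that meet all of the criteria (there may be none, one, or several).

P2 only.

P1 (25 nt, A=4 T=5 G=5 C=11): longest run = 2 ✓; length 25, outside 20–23 ✗; GC 16/25 = 64.0% ✓ — fails.
P2 (20 nt, A=4 T=3 G=7 C=6): longest run = 2 ✓; length 20 ✓; GC 13/20 = 65.0% ✓ — passes.
P3 (22 nt, A=2 T=5 G=9 C=6): longest run = 4, exceeds 3 ✗; length 22 ✓; GC 15/22 = 68.2%, outside 36.0–65.6% ✗ — fails.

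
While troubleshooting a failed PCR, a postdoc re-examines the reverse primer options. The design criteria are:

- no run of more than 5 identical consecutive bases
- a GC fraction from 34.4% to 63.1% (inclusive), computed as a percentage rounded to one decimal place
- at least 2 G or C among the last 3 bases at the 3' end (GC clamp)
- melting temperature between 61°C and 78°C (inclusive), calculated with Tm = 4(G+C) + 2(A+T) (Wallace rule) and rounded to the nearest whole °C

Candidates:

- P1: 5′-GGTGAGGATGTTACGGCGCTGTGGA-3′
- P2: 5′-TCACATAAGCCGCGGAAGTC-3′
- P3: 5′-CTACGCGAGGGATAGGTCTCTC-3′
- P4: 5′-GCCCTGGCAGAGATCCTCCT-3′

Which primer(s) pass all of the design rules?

P2 and P3.

P1 (25 nt, A=4 T=6 G=12 C=3): longest run = 2 ✓; GC 15/25 = 60.0% ✓; 3' end GGA has 2 G/C ✓; Tm = 2·10 + 4·15 = 80°C, outside 61–78°C ✗ — fails.
P2 (20 nt, A=6 T=3 G=5 C=6): longest run = 2 ✓; GC 11/20 = 55.0% ✓; 3' end GTC has 2 G/C ✓; Tm = 2·9 + 4·11 = 62°C ✓ — passes.
P3 (22 nt, A=4 T=5 G=7 C=6): longest run = 3 ✓; GC 13/22 = 59.1% ✓; 3' end CTC has 2 G/C ✓; Tm = 2·9 + 4·13 = 70°C ✓ — passes.
P4 (20 nt, A=3 T=4 G=5 C=8): longest run = 3 ✓; GC 13/20 = 65.0%, outside 34.4–63.1% ✗; 3' end CCT has 2 G/C ✓; Tm = 2·7 + 4·13 = 66°C ✓ — fails.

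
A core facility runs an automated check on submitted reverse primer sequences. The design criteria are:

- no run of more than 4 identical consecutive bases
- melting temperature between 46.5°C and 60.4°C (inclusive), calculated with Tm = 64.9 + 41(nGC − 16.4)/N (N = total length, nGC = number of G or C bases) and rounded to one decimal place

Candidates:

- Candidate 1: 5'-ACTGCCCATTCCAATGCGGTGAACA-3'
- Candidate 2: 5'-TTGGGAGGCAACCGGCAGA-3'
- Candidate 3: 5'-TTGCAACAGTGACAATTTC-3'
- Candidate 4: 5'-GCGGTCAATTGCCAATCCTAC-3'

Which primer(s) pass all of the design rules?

Candidate 1, Candidate 2 and Candidate 4.

Candidate 1 (25 nt, A=7 T=5 G=5 C=8): longest run = 3 ✓; Tm = 64.9 + 41·(13 − 16.4)/25 = 59.3°C ✓ — passes.
Candidate 2 (19 nt, A=5 T=2 G=8 C=4): longest run = 3 ✓; Tm = 64.9 + 41·(12 − 16.4)/19 = 55.4°C ✓ — passes.
Candidate 3 (19 nt, A=6 T=6 G=3 C=4): longest run = 3 ✓; Tm = 64.9 + 41·(7 − 16.4)/19 = 44.6°C, outside 46.5–60.4°C ✗ — fails.
Candidate 4 (21 nt, A=5 T=5 G=4 C=7): longest run = 2 ✓; Tm = 64.9 + 41·(11 − 16.4)/21 = 54.4°C ✓ — passes.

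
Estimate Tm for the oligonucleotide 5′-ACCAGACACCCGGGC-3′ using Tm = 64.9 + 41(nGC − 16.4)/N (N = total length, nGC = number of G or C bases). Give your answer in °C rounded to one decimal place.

Base counts: A=4, T=0, G=4, C=7; G+C = 11, N = 15.
Tm = 64.9 + 41·(11 − 16.4)/15 = 64.9 + -221.40/15 = 50.1°C.

50.1°C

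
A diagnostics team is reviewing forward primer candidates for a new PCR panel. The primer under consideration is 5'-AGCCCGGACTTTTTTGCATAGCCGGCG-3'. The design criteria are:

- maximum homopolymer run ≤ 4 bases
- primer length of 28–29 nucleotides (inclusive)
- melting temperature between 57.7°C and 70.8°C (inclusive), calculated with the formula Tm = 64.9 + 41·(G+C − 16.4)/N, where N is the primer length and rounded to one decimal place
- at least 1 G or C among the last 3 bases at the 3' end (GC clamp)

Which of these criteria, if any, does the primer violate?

Base counts: A=4, T=7, G=8, C=8 (length 27).
homopolymer run: longest run = 6, exceeds 4 ✗
length: length 27, outside 28–29 ✗
Tm: Tm = 64.9 + 41·(16 − 16.4)/27 = 64.3°C ✓
GC clamp: 3' end GCG has 3 G/C ✓

Fails: homopolymer run, length.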